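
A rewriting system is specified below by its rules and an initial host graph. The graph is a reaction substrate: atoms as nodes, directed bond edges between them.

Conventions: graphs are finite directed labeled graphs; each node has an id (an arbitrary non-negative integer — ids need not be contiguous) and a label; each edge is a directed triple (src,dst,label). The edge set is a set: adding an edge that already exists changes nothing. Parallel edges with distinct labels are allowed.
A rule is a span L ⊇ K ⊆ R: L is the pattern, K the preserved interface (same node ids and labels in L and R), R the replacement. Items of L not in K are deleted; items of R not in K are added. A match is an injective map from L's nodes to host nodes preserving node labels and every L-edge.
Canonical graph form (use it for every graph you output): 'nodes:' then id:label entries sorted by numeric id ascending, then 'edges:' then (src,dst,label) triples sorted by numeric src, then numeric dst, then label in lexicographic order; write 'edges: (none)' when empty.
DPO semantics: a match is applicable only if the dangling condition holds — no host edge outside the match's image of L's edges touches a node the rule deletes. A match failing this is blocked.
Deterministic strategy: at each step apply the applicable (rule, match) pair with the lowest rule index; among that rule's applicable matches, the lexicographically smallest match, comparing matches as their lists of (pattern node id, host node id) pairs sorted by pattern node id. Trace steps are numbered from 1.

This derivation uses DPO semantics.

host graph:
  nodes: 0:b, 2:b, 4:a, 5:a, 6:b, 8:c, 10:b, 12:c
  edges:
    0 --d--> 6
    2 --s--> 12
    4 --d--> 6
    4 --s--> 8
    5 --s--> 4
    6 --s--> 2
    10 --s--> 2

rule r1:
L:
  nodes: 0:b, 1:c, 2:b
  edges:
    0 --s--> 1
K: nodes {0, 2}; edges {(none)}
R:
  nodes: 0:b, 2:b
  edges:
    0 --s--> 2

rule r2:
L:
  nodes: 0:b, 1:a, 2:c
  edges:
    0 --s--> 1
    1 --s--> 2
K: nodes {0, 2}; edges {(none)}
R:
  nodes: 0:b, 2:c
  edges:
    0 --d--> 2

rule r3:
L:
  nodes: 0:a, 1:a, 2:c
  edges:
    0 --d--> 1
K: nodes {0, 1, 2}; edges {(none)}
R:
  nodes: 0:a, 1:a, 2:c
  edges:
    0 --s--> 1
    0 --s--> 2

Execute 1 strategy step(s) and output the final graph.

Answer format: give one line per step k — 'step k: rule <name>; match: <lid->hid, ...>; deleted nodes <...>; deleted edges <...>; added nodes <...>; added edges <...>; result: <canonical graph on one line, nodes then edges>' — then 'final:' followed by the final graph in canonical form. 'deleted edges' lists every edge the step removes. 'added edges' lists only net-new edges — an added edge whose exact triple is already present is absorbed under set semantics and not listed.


step 1: rule r1; match: 0->2, 1->12, 2->0; deleted nodes 12; deleted edges (2,12,s); added nodes (none); added edges (2,0,s); result: nodes: 0:b, 2:b, 4:a, 5:a, 6:b, 8:c, 10:b edges: (0,6,d); (2,0,s); (4,6,d); (4,8,s); (5,4,s); (6,2,s); (10,2,s)
final:
nodes: 0:b, 2:b, 4:a, 5:a, 6:b, 8:c, 10:b
edges: (0,6,d); (2,0,s); (4,6,d); (4,8,s); (5,4,s); (6,2,s); (10,2,s)


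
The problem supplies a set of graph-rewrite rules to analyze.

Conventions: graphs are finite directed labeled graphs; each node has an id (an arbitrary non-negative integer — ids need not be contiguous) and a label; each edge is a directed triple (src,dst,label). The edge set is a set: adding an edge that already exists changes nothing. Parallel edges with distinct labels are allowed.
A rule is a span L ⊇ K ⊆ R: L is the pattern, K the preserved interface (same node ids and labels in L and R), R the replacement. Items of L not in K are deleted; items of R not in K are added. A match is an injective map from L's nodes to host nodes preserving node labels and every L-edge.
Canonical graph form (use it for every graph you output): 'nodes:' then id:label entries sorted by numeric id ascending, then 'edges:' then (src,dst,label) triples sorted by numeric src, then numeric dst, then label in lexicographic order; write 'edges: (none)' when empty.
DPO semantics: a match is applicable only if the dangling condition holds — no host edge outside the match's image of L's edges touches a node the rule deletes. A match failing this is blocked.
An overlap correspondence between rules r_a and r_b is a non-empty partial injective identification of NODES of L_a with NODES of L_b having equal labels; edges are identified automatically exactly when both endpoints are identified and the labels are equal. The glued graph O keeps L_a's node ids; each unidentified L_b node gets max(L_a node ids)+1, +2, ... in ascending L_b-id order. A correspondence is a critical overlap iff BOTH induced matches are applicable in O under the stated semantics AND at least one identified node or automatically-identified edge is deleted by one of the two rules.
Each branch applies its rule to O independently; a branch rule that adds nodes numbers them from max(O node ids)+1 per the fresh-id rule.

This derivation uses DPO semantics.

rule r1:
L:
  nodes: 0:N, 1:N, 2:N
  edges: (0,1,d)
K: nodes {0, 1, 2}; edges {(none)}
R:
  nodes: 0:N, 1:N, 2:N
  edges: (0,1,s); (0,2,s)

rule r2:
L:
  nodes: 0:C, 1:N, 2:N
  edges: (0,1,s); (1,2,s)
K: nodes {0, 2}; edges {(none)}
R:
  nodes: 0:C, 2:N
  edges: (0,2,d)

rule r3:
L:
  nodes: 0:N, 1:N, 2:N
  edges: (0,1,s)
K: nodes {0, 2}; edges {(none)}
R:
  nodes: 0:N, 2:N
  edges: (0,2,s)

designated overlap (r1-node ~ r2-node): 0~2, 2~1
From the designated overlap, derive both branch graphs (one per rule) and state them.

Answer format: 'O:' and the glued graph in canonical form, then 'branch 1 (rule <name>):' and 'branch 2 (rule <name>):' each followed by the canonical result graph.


O:
nodes: 0:N, 1:N, 2:N, 3:C
edges: (0,1,d); (2,0,s); (3,2,s)
branch 1 (rule r1):
nodes: 0:N, 1:N, 2:N, 3:C
edges: (0,1,s); (0,2,s); (2,0,s); (3,2,s)
branch 2 (rule r2):
nodes: 0:N, 1:N, 3:C
edges: (0,1,d); (3,0,d)


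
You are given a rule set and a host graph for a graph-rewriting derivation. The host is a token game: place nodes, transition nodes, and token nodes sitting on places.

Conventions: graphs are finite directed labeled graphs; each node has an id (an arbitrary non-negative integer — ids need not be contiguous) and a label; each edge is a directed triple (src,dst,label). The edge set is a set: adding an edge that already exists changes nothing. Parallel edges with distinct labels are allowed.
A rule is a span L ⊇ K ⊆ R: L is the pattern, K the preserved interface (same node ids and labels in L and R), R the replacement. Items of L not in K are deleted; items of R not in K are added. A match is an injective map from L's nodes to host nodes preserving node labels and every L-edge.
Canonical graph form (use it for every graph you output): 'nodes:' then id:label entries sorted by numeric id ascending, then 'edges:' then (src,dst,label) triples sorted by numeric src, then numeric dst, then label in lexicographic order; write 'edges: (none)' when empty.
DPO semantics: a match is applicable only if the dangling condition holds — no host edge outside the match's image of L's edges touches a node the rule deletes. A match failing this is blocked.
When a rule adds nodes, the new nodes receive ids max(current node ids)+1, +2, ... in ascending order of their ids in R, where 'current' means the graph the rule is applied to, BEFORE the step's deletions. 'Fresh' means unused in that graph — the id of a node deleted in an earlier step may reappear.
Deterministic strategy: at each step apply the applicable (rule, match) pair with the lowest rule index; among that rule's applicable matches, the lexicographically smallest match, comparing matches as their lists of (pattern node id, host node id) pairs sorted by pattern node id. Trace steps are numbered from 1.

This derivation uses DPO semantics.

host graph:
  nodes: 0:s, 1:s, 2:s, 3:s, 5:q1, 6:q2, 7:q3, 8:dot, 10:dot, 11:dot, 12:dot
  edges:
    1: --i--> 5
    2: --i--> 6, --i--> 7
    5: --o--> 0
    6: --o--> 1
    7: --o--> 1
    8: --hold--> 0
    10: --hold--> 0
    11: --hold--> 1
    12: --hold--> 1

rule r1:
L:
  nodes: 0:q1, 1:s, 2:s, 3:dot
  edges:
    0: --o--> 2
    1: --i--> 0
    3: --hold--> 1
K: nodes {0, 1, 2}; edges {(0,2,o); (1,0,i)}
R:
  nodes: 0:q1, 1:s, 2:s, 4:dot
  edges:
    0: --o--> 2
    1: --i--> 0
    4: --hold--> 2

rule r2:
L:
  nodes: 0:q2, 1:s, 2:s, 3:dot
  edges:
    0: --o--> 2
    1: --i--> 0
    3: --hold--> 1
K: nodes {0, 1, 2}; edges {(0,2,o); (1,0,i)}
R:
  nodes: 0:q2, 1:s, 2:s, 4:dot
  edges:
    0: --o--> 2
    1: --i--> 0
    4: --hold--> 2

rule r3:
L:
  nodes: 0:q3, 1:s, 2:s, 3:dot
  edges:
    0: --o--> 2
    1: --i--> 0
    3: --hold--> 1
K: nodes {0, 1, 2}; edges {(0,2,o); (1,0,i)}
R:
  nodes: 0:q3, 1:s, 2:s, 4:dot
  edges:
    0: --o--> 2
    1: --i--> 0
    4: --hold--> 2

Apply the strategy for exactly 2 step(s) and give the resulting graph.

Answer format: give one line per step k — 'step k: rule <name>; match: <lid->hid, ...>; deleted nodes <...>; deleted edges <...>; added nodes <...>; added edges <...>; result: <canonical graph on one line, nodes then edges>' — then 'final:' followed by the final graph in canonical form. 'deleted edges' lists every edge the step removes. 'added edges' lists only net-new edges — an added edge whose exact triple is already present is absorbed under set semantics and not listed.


step 1: rule r1; match: 0->5, 1->1, 2->0, 3->11; deleted nodes 11; deleted edges (11,1,hold); added nodes 13; added edges (13,0,hold); result: nodes: 0:s, 1:s, 2:s, 3:s, 5:q1, 6:q2, 7:q3, 8:dot, 10:dot, 12:dot, 13:dot edges: (1,5,i); (2,6,i); (2,7,i); (5,0,o); (6,1,o); (7,1,o); (8,0,hold); (10,0,hold); (12,1,hold); (13,0,hold)
step 2: rule r1; match: 0->5, 1->1, 2->0, 3->12; deleted nodes 12; deleted edges (12,1,hold); added nodes 14; added edges (14,0,hold); result: nodes: 0:s, 1:s, 2:s, 3:s, 5:q1, 6:q2, 7:q3, 8:dot, 10:dot, 13:dot, 14:dot edges: (1,5,i); (2,6,i); (2,7,i); (5,0,o); (6,1,o); (7,1,o); (8,0,hold); (10,0,hold); (13,0,hold); (14,0,hold)
final:
nodes: 0:s, 1:s, 2:s, 3:s, 5:q1, 6:q2, 7:q3, 8:dot, 10:dot, 13:dot, 14:dot
edges: (1,5,i); (2,6,i); (2,7,i); (5,0,o); (6,1,o); (7,1,o); (8,0,hold); (10,0,hold); (13,0,hold); (14,0,hold)


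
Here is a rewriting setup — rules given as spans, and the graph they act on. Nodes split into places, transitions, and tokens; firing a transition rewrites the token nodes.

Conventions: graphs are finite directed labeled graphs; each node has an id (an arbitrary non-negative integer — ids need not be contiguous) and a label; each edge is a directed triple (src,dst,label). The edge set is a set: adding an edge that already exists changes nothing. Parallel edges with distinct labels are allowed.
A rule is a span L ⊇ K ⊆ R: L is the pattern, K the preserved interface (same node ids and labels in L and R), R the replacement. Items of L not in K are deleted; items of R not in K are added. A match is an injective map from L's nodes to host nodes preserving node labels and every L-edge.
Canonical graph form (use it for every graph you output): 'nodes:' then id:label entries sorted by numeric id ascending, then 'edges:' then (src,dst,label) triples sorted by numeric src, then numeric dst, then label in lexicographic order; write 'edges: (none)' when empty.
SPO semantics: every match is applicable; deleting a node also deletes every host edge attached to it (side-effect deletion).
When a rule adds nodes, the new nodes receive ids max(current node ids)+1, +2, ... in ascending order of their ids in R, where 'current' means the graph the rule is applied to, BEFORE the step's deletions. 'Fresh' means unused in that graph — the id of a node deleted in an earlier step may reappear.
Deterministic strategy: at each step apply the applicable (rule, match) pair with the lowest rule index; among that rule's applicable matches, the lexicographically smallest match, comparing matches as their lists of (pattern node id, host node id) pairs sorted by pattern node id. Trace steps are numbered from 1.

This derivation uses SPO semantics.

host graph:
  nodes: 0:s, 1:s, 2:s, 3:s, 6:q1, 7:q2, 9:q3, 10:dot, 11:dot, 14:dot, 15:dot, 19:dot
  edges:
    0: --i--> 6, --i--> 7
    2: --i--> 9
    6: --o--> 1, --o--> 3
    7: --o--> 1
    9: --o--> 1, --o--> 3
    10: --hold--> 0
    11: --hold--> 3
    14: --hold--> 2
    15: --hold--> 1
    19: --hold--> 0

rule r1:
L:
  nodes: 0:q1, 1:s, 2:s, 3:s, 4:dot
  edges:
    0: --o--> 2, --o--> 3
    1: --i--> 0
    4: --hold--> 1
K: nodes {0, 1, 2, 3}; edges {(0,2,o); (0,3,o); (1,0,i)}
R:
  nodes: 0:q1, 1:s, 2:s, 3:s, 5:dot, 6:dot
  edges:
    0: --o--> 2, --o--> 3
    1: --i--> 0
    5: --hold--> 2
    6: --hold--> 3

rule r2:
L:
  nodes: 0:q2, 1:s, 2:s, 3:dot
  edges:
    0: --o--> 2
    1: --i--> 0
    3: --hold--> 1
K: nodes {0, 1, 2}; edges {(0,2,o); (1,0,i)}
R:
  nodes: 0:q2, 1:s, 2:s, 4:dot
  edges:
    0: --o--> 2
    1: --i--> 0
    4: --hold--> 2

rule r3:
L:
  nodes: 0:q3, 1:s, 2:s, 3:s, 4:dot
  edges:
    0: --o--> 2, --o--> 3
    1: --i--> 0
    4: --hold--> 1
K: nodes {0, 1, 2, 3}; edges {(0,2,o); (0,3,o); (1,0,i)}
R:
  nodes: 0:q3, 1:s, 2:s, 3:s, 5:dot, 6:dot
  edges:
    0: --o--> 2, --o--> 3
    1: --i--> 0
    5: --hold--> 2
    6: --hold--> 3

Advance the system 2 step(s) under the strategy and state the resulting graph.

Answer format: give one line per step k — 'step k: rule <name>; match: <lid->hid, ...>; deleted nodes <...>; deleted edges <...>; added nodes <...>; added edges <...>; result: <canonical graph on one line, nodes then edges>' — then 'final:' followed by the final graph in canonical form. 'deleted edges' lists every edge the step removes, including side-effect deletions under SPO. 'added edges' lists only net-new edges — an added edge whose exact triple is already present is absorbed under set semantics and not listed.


step 1: rule r1; match: 0->6, 1->0, 2->1, 3->3, 4->10; deleted nodes 10; deleted edges (10,0,hold); added nodes 20, 21; added edges (20,1,hold); (21,3,hold); result: nodes: 0:s, 1:s, 2:s, 3:s, 6:q1, 7:q2, 9:q3, 11:dot, 14:dot, 15:dot, 19:dot, 20:dot, 21:dot edges: (0,6,i); (0,7,i); (2,9,i); (6,1,o); (6,3,o); (7,1,o); (9,1,o); (9,3,o); (11,3,hold); (14,2,hold); (15,1,hold); (19,0,hold); (20,1,hold); (21,3,hold)
step 2: rule r1; match: 0->6, 1->0, 2->1, 3->3, 4->19; deleted nodes 19; deleted edges (19,0,hold); added nodes 22, 23; added edges (22,1,hold); (23,3,hold); result: nodes: 0:s, 1:s, 2:s, 3:s, 6:q1, 7:q2, 9:q3, 11:dot, 14:dot, 15:dot, 20:dot, 21:dot, 22:dot, 23:dot edges: (0,6,i); (0,7,i); (2,9,i); (6,1,o); (6,3,o); (7,1,o); (9,1,o); (9,3,o); (11,3,hold); (14,2,hold); (15,1,hold); (20,1,hold); (21,3,hold); (22,1,hold); (23,3,hold)
final:
nodes: 0:s, 1:s, 2:s, 3:s, 6:q1, 7:q2, 9:q3, 11:dot, 14:dot, 15:dot, 20:dot, 21:dot, 22:dot, 23:dot
edges: (0,6,i); (0,7,i); (2,9,i); (6,1,o); (6,3,o); (7,1,o); (9,1,o); (9,3,o); (11,3,hold); (14,2,hold); (15,1,hold); (20,1,hold); (21,3,hold); (22,1,hold); (23,3,hold)


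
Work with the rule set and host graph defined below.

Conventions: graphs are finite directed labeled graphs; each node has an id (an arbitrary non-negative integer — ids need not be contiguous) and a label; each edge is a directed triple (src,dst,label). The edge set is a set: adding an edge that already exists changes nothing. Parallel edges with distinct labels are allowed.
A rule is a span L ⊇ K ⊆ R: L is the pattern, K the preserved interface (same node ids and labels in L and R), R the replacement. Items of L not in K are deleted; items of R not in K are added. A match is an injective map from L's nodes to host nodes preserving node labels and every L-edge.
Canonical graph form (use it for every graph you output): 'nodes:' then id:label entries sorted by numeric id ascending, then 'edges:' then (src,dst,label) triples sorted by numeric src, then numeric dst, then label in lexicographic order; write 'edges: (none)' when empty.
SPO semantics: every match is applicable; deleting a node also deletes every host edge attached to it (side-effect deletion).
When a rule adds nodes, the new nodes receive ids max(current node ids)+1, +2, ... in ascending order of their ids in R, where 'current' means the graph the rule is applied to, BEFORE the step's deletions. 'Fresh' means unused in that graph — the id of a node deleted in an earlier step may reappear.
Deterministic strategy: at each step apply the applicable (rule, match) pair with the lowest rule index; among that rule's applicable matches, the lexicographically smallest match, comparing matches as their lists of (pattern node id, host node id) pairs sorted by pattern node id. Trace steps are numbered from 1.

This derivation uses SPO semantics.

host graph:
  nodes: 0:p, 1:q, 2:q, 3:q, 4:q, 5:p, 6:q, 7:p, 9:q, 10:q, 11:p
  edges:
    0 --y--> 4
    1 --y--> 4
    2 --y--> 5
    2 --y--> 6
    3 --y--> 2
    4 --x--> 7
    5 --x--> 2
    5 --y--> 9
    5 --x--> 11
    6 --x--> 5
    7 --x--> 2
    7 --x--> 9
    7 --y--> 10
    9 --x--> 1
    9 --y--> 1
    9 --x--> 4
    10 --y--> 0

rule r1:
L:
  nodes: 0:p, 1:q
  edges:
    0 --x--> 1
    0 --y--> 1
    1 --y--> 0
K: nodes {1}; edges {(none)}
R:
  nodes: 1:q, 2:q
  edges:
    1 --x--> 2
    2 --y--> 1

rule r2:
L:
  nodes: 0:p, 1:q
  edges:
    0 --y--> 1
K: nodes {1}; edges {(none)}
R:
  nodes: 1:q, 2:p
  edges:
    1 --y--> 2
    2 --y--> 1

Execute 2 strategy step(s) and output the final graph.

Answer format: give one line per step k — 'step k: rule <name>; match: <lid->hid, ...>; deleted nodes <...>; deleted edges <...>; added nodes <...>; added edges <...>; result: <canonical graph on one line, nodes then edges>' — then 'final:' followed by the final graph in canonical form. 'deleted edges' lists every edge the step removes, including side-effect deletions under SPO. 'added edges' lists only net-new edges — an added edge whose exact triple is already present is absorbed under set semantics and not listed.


step 1: rule r2; match: 0->0, 1->4; deleted nodes 0; deleted edges (0,4,y); (10,0,y); added nodes 12; added edges (4,12,y); (12,4,y); result: nodes: 1:q, 2:q, 3:q, 4:q, 5:p, 6:q, 7:p, 9:q, 10:q, 11:p, 12:p edges: (1,4,y); (2,5,y); (2,6,y); (3,2,y); (4,7,x); (4,12,y); (5,2,x); (5,9,y); (5,11,x); (6,5,x); (7,2,x); (7,9,x); (7,10,y); (9,1,x); (9,1,y); (9,4,x); (12,4,y)
step 2: rule r2; match: 0->5, 1->9; deleted nodes 5; deleted edges (2,5,y); (5,2,x); (5,9,y); (5,11,x); (6,5,x); added nodes 13; added edges (9,13,y); (13,9,y); result: nodes: 1:q, 2:q, 3:q, 4:q, 6:q, 7:p, 9:q, 10:q, 11:p, 12:p, 13:p edges: (1,4,y); (2,6,y); (3,2,y); (4,7,x); (4,12,y); (7,2,x); (7,9,x); (7,10,y); (9,1,x); (9,1,y); (9,4,x); (9,13,y); (12,4,y); (13,9,y)
final:
nodes: 1:q, 2:q, 3:q, 4:q, 6:q, 7:p, 9:q, 10:q, 11:p, 12:p, 13:p
edges: (1,4,y); (2,6,y); (3,2,y); (4,7,x); (4,12,y); (7,2,x); (7,9,x); (7,10,y); (9,1,x); (9,1,y); (9,4,x); (9,13,y); (12,4,y); (13,9,y)


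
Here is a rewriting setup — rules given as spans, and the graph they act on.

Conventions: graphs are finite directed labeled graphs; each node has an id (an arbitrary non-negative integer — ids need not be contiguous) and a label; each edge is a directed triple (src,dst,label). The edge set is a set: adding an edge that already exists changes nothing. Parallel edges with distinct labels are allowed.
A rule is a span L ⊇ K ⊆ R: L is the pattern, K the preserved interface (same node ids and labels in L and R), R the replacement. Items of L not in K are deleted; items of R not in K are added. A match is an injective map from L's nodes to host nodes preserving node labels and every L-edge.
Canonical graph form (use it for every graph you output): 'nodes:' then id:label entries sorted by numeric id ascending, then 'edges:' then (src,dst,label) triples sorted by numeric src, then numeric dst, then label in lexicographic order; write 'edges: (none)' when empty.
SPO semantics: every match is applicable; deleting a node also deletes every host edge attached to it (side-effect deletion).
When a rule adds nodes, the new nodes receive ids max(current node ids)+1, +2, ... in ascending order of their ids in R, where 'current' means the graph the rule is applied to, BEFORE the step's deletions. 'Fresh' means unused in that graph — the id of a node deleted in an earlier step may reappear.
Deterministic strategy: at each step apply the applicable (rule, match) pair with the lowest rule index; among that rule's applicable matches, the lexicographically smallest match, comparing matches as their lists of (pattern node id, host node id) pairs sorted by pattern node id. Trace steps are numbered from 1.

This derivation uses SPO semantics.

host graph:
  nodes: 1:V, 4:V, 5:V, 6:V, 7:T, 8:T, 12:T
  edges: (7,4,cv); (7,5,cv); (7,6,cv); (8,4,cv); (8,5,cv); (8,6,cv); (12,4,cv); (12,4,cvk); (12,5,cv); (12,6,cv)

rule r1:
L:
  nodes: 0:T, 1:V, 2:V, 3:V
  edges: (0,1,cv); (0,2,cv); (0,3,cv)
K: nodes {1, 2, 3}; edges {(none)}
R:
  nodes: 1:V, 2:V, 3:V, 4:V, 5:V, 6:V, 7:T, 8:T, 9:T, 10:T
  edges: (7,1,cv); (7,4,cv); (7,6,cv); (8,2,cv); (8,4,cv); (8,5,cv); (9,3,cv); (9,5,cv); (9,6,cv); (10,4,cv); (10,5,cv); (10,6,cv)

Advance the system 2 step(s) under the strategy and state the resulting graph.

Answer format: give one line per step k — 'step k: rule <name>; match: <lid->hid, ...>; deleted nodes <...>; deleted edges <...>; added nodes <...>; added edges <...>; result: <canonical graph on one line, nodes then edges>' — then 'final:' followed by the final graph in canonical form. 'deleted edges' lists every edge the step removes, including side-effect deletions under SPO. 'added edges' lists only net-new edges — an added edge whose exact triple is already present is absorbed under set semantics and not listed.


step 1: rule r1; match: 0->7, 1->4, 2->5, 3->6; deleted nodes 7; deleted edges (7,4,cv); (7,5,cv); (7,6,cv); added nodes 13, 14, 15, 16, 17, 18, 19; added edges (16,4,cv); (16,13,cv); (16,15,cv); (17,5,cv); (17,13,cv); (17,14,cv); (18,6,cv); (18,14,cv); (18,15,cv); (19,13,cv); (19,14,cv); (19,15,cv); result: nodes: 1:V, 4:V, 5:V, 6:V, 8:T, 12:T, 13:V, 14:V, 15:V, 16:T, 17:T, 18:T, 19:T edges: (8,4,cv); (8,5,cv); (8,6,cv); (12,4,cv); (12,4,cvk); (12,5,cv); (12,6,cv); (16,4,cv); (16,13,cv); (16,15,cv); (17,5,cv); (17,13,cv); (17,14,cv); (18,6,cv); (18,14,cv); (18,15,cv); (19,13,cv); (19,14,cv); (19,15,cv)
step 2: rule r1; match: 0->8, 1->4, 2->5, 3->6; deleted nodes 8; deleted edges (8,4,cv); (8,5,cv); (8,6,cv); added nodes 20, 21, 22, 23, 24, 25, 26; added edges (23,4,cv); (23,20,cv); (23,22,cv); (24,5,cv); (24,20,cv); (24,21,cv); (25,6,cv); (25,21,cv); (25,22,cv); (26,20,cv); (26,21,cv); (26,22,cv); result: nodes: 1:V, 4:V, 5:V, 6:V, 12:T, 13:V, 14:V, 15:V, 16:T, 17:T, 18:T, 19:T, 20:V, 21:V, 22:V, 23:T, 24:T, 25:T, 26:T edges: (12,4,cv); (12,4,cvk); (12,5,cv); (12,6,cv); (16,4,cv); (16,13,cv); (16,15,cv); (17,5,cv); (17,13,cv); (17,14,cv); (18,6,cv); (18,14,cv); (18,15,cv); (19,13,cv); (19,14,cv); (19,15,cv); (23,4,cv); (23,20,cv); (23,22,cv); (24,5,cv); (24,20,cv); (24,21,cv); (25,6,cv); (25,21,cv); (25,22,cv); (26,20,cv); (26,21,cv); (26,22,cv)
final:
nodes: 1:V, 4:V, 5:V, 6:V, 12:T, 13:V, 14:V, 15:V, 16:T, 17:T, 18:T, 19:T, 20:V, 21:V, 22:V, 23:T, 24:T, 25:T, 26:T
edges: (12,4,cv); (12,4,cvk); (12,5,cv); (12,6,cv); (16,4,cv); (16,13,cv); (16,15,cv); (17,5,cv); (17,13,cv); (17,14,cv); (18,6,cv); (18,14,cv); (18,15,cv); (19,13,cv); (19,14,cv); (19,15,cv); (23,4,cv); (23,20,cv); (23,22,cv); (24,5,cv); (24,20,cv); (24,21,cv); (25,6,cv); (25,21,cv); (25,22,cv); (26,20,cv); (26,21,cv); (26,22,cv)


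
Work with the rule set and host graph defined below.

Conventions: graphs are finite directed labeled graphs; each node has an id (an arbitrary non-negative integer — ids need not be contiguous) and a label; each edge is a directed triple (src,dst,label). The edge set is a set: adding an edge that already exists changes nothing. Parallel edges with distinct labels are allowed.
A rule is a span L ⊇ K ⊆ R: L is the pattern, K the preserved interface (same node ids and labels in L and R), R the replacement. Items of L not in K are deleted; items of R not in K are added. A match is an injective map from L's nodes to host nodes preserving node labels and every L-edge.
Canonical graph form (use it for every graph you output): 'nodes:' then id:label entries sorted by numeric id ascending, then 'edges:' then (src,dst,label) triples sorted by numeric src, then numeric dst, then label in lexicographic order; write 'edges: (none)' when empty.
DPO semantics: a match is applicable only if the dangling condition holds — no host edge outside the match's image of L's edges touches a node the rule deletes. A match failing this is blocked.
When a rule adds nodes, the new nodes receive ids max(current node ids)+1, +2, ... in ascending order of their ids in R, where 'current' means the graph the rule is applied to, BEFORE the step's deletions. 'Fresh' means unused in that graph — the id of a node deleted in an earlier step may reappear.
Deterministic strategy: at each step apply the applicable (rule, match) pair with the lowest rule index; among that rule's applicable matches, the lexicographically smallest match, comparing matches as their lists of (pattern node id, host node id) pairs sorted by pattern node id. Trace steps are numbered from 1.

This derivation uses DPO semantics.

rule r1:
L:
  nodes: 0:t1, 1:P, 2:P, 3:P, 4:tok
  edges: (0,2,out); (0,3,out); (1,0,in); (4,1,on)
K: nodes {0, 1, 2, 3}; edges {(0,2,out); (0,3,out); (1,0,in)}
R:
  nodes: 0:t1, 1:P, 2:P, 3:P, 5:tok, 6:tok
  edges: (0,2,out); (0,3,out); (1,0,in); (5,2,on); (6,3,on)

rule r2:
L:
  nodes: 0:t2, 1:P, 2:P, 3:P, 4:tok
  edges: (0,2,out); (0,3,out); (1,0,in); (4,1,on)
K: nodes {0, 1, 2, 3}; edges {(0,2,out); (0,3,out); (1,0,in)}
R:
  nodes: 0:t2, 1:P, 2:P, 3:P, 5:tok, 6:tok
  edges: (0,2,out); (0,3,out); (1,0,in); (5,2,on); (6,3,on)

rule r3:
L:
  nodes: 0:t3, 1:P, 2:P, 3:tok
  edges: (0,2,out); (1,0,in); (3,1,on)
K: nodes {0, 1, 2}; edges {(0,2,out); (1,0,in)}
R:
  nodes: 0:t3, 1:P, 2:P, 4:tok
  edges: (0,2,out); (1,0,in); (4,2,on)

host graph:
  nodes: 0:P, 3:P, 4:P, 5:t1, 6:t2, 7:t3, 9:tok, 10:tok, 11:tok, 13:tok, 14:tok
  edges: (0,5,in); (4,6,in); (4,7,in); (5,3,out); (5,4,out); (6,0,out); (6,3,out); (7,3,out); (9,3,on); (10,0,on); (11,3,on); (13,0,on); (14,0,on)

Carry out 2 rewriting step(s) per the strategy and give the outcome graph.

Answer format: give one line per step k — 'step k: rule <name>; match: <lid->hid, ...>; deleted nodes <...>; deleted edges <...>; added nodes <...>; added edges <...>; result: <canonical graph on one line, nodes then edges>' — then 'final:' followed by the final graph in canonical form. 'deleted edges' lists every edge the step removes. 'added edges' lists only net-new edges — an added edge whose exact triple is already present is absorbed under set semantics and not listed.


step 1: rule r1; match: 0->5, 1->0, 2->3, 3->4, 4->10; deleted nodes 10; deleted edges (10,0,on); added nodes 15, 16; added edges (15,3,on); (16,4,on); result: nodes: 0:P, 3:P, 4:P, 5:t1, 6:t2, 7:t3, 9:tok, 11:tok, 13:tok, 14:tok, 15:tok, 16:tok edges: (0,5,in); (4,6,in); (4,7,in); (5,3,out); (5,4,out); (6,0,out); (6,3,out); (7,3,out); (9,3,on); (11,3,on); (13,0,on); (14,0,on); (15,3,on); (16,4,on)
step 2: rule r1; match: 0->5, 1->0, 2->3, 3->4, 4->13; deleted nodes 13; deleted edges (13,0,on); added nodes 17, 18; added edges (17,3,on); (18,4,on); result: nodes: 0:P, 3:P, 4:P, 5:t1, 6:t2, 7:t3, 9:tok, 11:tok, 14:tok, 15:tok, 16:tok, 17:tok, 18:tok edges: (0,5,in); (4,6,in); (4,7,in); (5,3,out); (5,4,out); (6,0,out); (6,3,out); (7,3,out); (9,3,on); (11,3,on); (14,0,on); (15,3,on); (16,4,on); (17,3,on); (18,4,on)
final:
nodes: 0:P, 3:P, 4:P, 5:t1, 6:t2, 7:t3, 9:tok, 11:tok, 14:tok, 15:tok, 16:tok, 17:tok, 18:tok
edges: (0,5,in); (4,6,in); (4,7,in); (5,3,out); (5,4,out); (6,0,out); (6,3,out); (7,3,out); (9,3,on); (11,3,on); (14,0,on); (15,3,on); (16,4,on); (17,3,on); (18,4,on)


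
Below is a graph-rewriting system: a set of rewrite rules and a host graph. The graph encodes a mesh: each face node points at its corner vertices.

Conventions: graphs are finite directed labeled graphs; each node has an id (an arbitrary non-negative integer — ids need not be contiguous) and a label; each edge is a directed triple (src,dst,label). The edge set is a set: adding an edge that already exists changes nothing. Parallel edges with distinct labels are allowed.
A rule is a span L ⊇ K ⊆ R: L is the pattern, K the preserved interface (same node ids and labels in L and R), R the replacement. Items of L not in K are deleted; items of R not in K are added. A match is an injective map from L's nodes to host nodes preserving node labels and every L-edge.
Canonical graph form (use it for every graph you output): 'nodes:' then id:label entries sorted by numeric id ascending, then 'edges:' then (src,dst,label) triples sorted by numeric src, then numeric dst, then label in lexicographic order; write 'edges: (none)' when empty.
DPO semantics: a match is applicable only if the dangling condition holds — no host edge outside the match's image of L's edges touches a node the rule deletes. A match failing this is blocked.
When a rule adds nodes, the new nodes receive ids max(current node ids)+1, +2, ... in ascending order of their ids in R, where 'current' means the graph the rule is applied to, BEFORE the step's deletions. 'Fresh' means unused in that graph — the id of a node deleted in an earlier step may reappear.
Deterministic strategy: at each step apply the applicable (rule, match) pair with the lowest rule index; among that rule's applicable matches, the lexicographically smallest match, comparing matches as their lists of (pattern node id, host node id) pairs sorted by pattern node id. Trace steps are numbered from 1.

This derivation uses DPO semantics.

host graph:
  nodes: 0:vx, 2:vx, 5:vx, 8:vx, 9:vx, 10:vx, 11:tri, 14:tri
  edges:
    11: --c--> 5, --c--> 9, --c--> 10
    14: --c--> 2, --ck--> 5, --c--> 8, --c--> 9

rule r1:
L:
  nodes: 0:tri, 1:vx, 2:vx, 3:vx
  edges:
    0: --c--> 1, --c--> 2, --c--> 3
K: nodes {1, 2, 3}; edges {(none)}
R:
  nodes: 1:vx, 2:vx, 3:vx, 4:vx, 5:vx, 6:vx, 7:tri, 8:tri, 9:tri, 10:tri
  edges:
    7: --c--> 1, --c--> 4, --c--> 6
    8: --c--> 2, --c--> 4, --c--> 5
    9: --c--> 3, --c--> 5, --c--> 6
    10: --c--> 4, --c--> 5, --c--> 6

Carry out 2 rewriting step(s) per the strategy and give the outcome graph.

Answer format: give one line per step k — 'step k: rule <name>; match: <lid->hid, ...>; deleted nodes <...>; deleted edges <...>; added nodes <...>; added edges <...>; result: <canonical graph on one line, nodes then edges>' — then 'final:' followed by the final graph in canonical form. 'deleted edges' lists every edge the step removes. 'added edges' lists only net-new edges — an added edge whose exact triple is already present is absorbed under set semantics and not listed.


step 1: rule r1; match: 0->11, 1->5, 2->9, 3->10; deleted nodes 11; deleted edges (11,5,c); (11,9,c); (11,10,c); added nodes 15, 16, 17, 18, 19, 20, 21; added edges (18,5,c); (18,15,c); (18,17,c); (19,9,c); (19,15,c); (19,16,c); (20,10,c); (20,16,c); (20,17,c); (21,15,c); (21,16,c); (21,17,c); result: nodes: 0:vx, 2:vx, 5:vx, 8:vx, 9:vx, 10:vx, 14:tri, 15:vx, 16:vx, 17:vx, 18:tri, 19:tri, 20:tri, 21:tri edges: (14,2,c); (14,5,ck); (14,8,c); (14,9,c); (18,5,c); (18,15,c); (18,17,c); (19,9,c); (19,15,c); (19,16,c); (20,10,c); (20,16,c); (20,17,c); (21,15,c); (21,16,c); (21,17,c)
step 2: rule r1; match: 0->18, 1->5, 2->15, 3->17; deleted nodes 18; deleted edges (18,5,c); (18,15,c); (18,17,c); added nodes 22, 23, 24, 25, 26, 27, 28; added edges (25,5,c); (25,22,c); (25,24,c); (26,15,c); (26,22,c); (26,23,c); (27,17,c); (27,23,c); (27,24,c); (28,22,c); (28,23,c); (28,24,c); result: nodes: 0:vx, 2:vx, 5:vx, 8:vx, 9:vx, 10:vx, 14:tri, 15:vx, 16:vx, 17:vx, 19:tri, 20:tri, 21:tri, 22:vx, 23:vx, 24:vx, 25:tri, 26:tri, 27:tri, 28:tri edges: (14,2,c); (14,5,ck); (14,8,c); (14,9,c); (19,9,c); (19,15,c); (19,16,c); (20,10,c); (20,16,c); (20,17,c); (21,15,c); (21,16,c); (21,17,c); (25,5,c); (25,22,c); (25,24,c); (26,15,c); (26,22,c); (26,23,c); (27,17,c); (27,23,c); (27,24,c); (28,22,c); (28,23,c); (28,24,c)
final:
nodes: 0:vx, 2:vx, 5:vx, 8:vx, 9:vx, 10:vx, 14:tri, 15:vx, 16:vx, 17:vx, 19:tri, 20:tri, 21:tri, 22:vx, 23:vx, 24:vx, 25:tri, 26:tri, 27:tri, 28:tri
edges: (14,2,c); (14,5,ck); (14,8,c); (14,9,c); (19,9,c); (19,15,c); (19,16,c); (20,10,c); (20,16,c); (20,17,c); (21,15,c); (21,16,c); (21,17,c); (25,5,c); (25,22,c); (25,24,c); (26,15,c); (26,22,c); (26,23,c); (27,17,c); (27,23,c); (27,24,c); (28,22,c); (28,23,c); (28,24,c)


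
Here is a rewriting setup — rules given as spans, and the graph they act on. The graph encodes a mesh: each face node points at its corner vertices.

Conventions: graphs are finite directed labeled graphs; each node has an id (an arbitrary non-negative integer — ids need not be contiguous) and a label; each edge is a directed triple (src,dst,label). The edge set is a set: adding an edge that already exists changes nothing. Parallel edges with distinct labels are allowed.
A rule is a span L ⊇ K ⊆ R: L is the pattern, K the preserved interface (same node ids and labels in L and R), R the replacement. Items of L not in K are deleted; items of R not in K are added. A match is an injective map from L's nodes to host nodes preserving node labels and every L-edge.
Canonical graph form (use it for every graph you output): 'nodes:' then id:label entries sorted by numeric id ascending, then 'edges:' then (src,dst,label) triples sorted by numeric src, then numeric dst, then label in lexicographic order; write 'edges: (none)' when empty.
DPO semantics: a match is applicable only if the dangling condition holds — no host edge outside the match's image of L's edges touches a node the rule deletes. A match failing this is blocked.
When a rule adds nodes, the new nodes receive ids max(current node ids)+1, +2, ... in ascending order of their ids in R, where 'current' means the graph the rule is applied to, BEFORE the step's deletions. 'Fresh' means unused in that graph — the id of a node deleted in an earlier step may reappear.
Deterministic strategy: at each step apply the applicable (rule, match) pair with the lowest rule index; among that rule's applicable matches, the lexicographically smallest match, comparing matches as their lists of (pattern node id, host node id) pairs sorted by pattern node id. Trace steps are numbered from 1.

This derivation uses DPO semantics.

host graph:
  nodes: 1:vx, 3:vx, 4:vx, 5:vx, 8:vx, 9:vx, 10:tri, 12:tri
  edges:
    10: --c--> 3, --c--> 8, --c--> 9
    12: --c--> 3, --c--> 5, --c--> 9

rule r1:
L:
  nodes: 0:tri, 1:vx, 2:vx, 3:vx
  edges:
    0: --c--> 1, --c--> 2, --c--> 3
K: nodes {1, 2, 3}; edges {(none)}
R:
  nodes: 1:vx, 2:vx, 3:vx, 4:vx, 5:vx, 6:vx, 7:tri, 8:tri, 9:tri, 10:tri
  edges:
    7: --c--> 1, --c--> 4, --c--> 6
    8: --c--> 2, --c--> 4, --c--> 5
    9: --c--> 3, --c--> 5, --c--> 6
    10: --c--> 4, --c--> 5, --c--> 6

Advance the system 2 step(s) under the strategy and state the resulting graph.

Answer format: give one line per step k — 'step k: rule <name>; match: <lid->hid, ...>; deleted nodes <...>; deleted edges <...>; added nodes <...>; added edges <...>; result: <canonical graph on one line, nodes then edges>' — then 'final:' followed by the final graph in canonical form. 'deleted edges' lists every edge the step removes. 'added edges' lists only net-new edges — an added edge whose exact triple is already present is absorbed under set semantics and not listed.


step 1: rule r1; match: 0->10, 1->3, 2->8, 3->9; deleted nodes 10; deleted edges (10,3,c); (10,8,c); (10,9,c); added nodes 13, 14, 15, 16, 17, 18, 19; added edges (16,3,c); (16,13,c); (16,15,c); (17,8,c); (17,13,c); (17,14,c); (18,9,c); (18,14,c); (18,15,c); (19,13,c); (19,14,c); (19,15,c); result: nodes: 1:vx, 3:vx, 4:vx, 5:vx, 8:vx, 9:vx, 12:tri, 13:vx, 14:vx, 15:vx, 16:tri, 17:tri, 18:tri, 19:tri edges: (12,3,c); (12,5,c); (12,9,c); (16,3,c); (16,13,c); (16,15,c); (17,8,c); (17,13,c); (17,14,c); (18,9,c); (18,14,c); (18,15,c); (19,13,c); (19,14,c); (19,15,c)
step 2: rule r1; match: 0->12, 1->3, 2->5, 3->9; deleted nodes 12; deleted edges (12,3,c); (12,5,c); (12,9,c); added nodes 20, 21, 22, 23, 24, 25, 26; added edges (23,3,c); (23,20,c); (23,22,c); (24,5,c); (24,20,c); (24,21,c); (25,9,c); (25,21,c); (25,22,c); (26,20,c); (26,21,c); (26,22,c); result: nodes: 1:vx, 3:vx, 4:vx, 5:vx, 8:vx, 9:vx, 13:vx, 14:vx, 15:vx, 16:tri, 17:tri, 18:tri, 19:tri, 20:vx, 21:vx, 22:vx, 23:tri, 24:tri, 25:tri, 26:tri edges: (16,3,c); (16,13,c); (16,15,c); (17,8,c); (17,13,c); (17,14,c); (18,9,c); (18,14,c); (18,15,c); (19,13,c); (19,14,c); (19,15,c); (23,3,c); (23,20,c); (23,22,c); (24,5,c); (24,20,c); (24,21,c); (25,9,c); (25,21,c); (25,22,c); (26,20,c); (26,21,c); (26,22,c)
final:
nodes: 1:vx, 3:vx, 4:vx, 5:vx, 8:vx, 9:vx, 13:vx, 14:vx, 15:vx, 16:tri, 17:tri, 18:tri, 19:tri, 20:vx, 21:vx, 22:vx, 23:tri, 24:tri, 25:tri, 26:tri
edges: (16,3,c); (16,13,c); (16,15,c); (17,8,c); (17,13,c); (17,14,c); (18,9,c); (18,14,c); (18,15,c); (19,13,c); (19,14,c); (19,15,c); (23,3,c); (23,20,c); (23,22,c); (24,5,c); (24,20,c); (24,21,c); (25,9,c); (25,21,c); (25,22,c); (26,20,c); (26,21,c); (26,22,c)


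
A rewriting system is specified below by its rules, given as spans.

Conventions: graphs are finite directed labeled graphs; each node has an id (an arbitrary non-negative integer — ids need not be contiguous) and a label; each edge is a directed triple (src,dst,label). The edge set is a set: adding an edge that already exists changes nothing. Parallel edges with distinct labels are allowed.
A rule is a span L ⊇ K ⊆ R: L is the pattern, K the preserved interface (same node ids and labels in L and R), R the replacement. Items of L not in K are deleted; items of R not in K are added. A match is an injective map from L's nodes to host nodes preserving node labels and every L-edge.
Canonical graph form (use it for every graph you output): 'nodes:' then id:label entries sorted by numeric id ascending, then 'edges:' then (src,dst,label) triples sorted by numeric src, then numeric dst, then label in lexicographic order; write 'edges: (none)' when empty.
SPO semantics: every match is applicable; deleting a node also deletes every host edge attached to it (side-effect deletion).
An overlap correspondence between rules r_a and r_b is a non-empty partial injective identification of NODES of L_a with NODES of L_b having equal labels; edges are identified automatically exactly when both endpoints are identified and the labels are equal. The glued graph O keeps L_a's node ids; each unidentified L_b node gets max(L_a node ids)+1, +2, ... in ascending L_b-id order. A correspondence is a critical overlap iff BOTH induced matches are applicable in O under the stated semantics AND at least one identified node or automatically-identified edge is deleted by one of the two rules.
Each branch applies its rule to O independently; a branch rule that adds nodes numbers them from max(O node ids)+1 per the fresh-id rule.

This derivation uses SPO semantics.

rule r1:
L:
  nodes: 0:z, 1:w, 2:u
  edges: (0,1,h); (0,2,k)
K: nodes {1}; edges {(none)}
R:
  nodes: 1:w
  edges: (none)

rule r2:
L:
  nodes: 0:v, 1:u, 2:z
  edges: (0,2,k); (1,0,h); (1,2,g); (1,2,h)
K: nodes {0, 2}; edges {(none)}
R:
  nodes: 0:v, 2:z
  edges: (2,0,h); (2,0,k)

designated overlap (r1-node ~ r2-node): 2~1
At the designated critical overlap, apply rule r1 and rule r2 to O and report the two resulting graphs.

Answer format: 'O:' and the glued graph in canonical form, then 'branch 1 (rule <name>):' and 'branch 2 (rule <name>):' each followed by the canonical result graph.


O:
nodes: 0:z, 1:w, 2:u, 3:v, 4:z
edges: (0,1,h); (0,2,k); (2,3,h); (2,4,g); (2,4,h); (3,4,k)
branch 1 (rule r1):
nodes: 1:w, 3:v, 4:z
edges: (3,4,k)
branch 2 (rule r2):
nodes: 0:z, 1:w, 3:v, 4:z
edges: (0,1,h); (4,3,h); (4,3,k)


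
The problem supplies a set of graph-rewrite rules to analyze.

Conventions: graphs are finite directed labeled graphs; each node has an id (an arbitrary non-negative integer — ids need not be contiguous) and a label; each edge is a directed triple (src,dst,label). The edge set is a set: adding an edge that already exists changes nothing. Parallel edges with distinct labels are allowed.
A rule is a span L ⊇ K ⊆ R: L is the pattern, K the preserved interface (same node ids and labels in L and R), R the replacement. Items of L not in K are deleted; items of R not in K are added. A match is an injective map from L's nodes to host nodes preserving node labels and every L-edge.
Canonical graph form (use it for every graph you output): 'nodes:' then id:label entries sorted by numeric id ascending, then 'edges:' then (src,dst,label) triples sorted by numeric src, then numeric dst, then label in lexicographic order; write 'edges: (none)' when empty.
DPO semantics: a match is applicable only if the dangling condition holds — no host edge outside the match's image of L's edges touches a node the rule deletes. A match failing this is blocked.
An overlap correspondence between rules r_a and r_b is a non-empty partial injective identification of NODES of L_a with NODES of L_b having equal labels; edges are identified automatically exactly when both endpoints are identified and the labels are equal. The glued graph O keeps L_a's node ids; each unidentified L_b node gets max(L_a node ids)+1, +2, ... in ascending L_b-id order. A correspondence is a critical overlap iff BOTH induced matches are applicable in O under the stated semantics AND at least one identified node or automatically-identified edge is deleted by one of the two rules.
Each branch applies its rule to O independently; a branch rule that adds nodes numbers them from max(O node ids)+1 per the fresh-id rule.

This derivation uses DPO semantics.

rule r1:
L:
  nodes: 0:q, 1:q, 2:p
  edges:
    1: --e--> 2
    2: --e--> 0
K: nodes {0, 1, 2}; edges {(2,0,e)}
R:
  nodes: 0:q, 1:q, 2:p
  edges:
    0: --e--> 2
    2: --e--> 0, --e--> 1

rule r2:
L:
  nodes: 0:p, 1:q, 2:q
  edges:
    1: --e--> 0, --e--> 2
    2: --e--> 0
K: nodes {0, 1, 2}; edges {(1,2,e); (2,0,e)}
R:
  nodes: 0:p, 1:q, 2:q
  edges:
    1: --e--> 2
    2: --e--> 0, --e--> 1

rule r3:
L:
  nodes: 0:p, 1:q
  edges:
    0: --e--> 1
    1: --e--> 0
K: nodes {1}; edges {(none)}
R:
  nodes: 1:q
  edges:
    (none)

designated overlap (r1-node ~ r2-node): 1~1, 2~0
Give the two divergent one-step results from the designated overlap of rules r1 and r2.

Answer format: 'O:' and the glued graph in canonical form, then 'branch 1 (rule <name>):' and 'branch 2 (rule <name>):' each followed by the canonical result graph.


O:
nodes: 0:q, 1:q, 2:p, 3:q
edges: (1,2,e); (1,3,e); (2,0,e); (3,2,e)
branch 1 (rule r1):
nodes: 0:q, 1:q, 2:p, 3:q
edges: (0,2,e); (1,3,e); (2,0,e); (2,1,e); (3,2,e)
branch 2 (rule r2):
nodes: 0:q, 1:q, 2:p, 3:q
edges: (1,3,e); (2,0,e); (3,1,e); (3,2,e)
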